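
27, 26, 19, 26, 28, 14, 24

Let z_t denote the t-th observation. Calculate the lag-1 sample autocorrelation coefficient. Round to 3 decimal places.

Mean z̄ = (27 + 26 + 19 + 26 + 28 + 14 + 24)/7 = 23.4286
Deviations from mean: 3.5714, 2.5714, -4.4286, 2.5714, 4.5714, -9.4286, 0.5714
Σ(z_t−z̄)(z_{t+1}−z̄) = (9.1837) + (-11.3878) + (-11.3878) + (11.7551) + (-43.1020) + (-5.3878) = -50.3265
Denominator Σ(z_t−z̄)² = 155.7143
r_1 = -50.3265 / 155.7143 = -0.323

-0.323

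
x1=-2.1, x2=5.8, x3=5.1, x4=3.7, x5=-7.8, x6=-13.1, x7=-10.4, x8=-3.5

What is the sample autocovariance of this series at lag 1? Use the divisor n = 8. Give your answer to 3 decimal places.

Mean x̄ = (-2.1 + 5.8 + 5.1 + 3.7 − 7.8 − 13.1 − 10.4 − 3.5)/8 = -2.7875
Deviations: 0.6875, 8.5875, 7.8875, 6.4875, -5.0125, -10.3125, -7.6125, -0.7125
Σ_{t=1}^{7}(x_t−x̄)(x_{t+1}−x̄) = 227.9086
γ_1 = 227.9086 / 8 = 28.489

28.489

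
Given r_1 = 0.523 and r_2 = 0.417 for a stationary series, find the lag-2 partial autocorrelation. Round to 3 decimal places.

φ_{22} = (r_2 − r_1²) / (1 − r_1²)
r_1² = (0.523)² = 0.273529
Numerator = 0.417 − 0.2735 = 0.1435; denominator = 1 − 0.2735 = 0.7265
φ_{22} = 0.1435 / 0.7265 = 0.197

0.197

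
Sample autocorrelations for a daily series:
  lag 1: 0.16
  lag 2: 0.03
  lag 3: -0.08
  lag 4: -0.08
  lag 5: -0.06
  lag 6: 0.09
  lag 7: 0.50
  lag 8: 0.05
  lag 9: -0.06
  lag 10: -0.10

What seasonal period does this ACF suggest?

7

The largest autocorrelation is r_7 = 0.50; the remaining lags stay at or below 0.16.
The dominant spike at lag 7 indicates a seasonal period of 7.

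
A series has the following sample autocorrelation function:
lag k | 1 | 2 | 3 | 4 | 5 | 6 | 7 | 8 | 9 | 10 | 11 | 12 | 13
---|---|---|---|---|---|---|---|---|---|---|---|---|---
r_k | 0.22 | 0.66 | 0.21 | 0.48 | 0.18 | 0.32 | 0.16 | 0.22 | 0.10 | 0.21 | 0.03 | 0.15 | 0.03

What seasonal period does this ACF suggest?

2

The largest autocorrelation is r_2 = 0.66, with weaker echoes at lags 4 (0.48) and 6 (0.32); the remaining lags stay at or below 0.22.
The dominant spike at lag 2 indicates a seasonal period of 2.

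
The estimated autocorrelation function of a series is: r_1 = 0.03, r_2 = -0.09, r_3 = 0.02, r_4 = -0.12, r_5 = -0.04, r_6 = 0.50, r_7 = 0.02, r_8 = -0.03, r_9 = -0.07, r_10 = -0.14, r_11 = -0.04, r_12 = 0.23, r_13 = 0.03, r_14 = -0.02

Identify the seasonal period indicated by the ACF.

6

The largest autocorrelation is r_6 = 0.50, with a weaker echo at lag 12 (0.23); the remaining lags stay at or below 0.03.
The dominant spike at lag 6 indicates a seasonal period of 6.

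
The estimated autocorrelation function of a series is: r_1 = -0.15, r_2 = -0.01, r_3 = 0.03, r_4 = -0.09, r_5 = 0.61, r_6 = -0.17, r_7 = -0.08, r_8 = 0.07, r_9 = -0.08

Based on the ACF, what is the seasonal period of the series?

The largest autocorrelation is r_5 = 0.61; the remaining lags stay at or below 0.07.
The dominant spike at lag 5 indicates a seasonal period of 5.

5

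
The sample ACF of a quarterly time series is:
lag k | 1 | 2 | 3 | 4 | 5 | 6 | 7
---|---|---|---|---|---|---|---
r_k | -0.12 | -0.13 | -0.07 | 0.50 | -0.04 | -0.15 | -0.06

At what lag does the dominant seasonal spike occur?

The largest autocorrelation is r_4 = 0.50; the remaining lags stay at or below -0.04.
The dominant spike at lag 4 indicates a seasonal period of 4.

4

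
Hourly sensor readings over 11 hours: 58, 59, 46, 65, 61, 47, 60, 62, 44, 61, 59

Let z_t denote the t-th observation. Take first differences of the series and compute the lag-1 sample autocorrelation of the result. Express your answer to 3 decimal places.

First differences Δz: 1, -13, 19, -4, -14, 13, 2, -18, 17, -2
Mean of differences = 0.1000
Numerator Σ(Δz_t−Δz̄)(Δz_{t+1}−Δz̄) = -812.2100
Denominator Σ(Δz_t−Δz̄)² = 1532.9000
r_1(Δz) = -812.2100 / 1532.9000 = -0.530

-0.530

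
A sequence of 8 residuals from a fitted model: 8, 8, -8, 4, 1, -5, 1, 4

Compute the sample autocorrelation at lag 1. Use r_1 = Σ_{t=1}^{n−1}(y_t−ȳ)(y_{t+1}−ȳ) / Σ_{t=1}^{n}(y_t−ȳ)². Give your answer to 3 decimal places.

-0.166

Mean ȳ = (8 + 8 − 8 + 4 + 1 − 5 + 1 + 4)/8 = 1.6250
Σ(y_t−ȳ)(y_{t+1}−ȳ) = (40.6406) + (-61.3594) + (-22.8594) + (-1.4844) + (4.1406) + (4.1406) + (-1.4844) = -38.2656
Denominator Σ(y_t−ȳ)² = 229.8750
r_1 = -38.2656 / 229.8750 = -0.166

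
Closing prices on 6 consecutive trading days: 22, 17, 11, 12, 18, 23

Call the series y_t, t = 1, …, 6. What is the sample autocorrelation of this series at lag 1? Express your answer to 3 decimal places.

0.266

Mean ȳ = (22 + 17 + 11 + 12 + 18 + 23)/6 = 17.1667
Numerator Σ_{t=1}^{5}(y_t−ȳ)(y_{t+1}−ȳ) = 32.6389
Denominator Σ(y_t−ȳ)² = 122.8333
r_1 = 32.6389 / 122.8333 = 0.266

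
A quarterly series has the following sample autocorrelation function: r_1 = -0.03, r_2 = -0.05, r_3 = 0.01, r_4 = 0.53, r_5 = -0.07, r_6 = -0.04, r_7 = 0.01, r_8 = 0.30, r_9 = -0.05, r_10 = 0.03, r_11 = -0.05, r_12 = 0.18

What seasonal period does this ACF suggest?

4

The largest autocorrelation is r_4 = 0.53, with weaker echoes at lags 8 (0.30) and 12 (0.18); the remaining lags stay at or below 0.03.
The dominant spike at lag 4 indicates a seasonal period of 4.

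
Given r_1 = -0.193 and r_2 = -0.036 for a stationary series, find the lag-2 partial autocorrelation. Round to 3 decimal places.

φ_{22} = (r_2 − r_1²) / (1 − r_1²)
r_1² = (-0.193)² = 0.037249
Numerator = -0.036 − 0.0372 = -0.0732; denominator = 1 − 0.0372 = 0.9628
φ_{22} = -0.0732 / 0.9628 = -0.076

-0.076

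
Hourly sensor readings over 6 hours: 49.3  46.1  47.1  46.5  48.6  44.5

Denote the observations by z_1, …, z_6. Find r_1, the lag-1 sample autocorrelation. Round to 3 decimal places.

Mean z̄ = (49.3 + 46.1 + 47.1 + 46.5 + 48.6 + 44.5)/6 = 47.0167
Deviations from mean: 2.2833, -0.9167, 0.0833, -0.5167, 1.5833, -2.5167
Σ(z_t−z̄)(z_{t+1}−z̄) = (-2.0931) + (-0.0764) + (-0.0431) + (-0.8181) + (-3.9847) = -7.0153
Denominator Σ(z_t−z̄)² = 15.1683
r_1 = -7.0153 / 15.1683 = -0.462

-0.462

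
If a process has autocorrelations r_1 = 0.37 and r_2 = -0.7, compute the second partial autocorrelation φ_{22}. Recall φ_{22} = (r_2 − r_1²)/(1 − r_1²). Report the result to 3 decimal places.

φ_{22} = (r_2 − r_1²) / (1 − r_1²)
r_1² = (0.37)² = 0.1369
Numerator = -0.7 − 0.1369 = -0.8369; denominator = 1 − 0.1369 = 0.8631
φ_{22} = -0.8369 / 0.8631 = -0.970

-0.970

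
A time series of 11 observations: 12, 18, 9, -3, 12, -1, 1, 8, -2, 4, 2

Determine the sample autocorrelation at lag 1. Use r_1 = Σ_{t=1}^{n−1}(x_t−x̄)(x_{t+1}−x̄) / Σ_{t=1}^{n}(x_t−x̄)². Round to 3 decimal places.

Mean x̄ = (12 + 18 + 9 − 3 + 12 − 1 + 1 + 8 − 2 + 4 + 2)/11 = 5.4545
Numerator Σ_{t=1}^{10}(x_t−x̄)(x_{t+1}−x̄) = 13.3388
Denominator Σ(x_t−x̄)² = 464.7273
r_1 = 13.3388 / 464.7273 = 0.029

0.029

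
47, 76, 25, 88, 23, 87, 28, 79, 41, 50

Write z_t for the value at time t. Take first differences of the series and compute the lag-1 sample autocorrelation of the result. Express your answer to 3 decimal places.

-0.943

First differences Δz: 29, -51, 63, -65, 64, -59, 51, -38, 9
Mean of differences = 0.3333
Numerator Σ(Δz_t−Δz̄)(Δz_{t+1}−Δz̄) = -22000.4444
Denominator Σ(Δz_t−Δz̄)² = 23338.0000
r_1(Δz) = -22000.4444 / 23338.0000 = -0.943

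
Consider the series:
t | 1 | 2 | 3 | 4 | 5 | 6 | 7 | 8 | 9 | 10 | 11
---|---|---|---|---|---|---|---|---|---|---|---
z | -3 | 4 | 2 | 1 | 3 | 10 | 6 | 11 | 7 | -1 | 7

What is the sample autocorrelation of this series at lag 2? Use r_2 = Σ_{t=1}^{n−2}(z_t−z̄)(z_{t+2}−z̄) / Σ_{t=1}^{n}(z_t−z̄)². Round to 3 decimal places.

Mean z̄ = (-3 + 4 + 2 + 1 + 3 + 10 + 6 + 11 + 7 − 1 + 7)/11 = 4.2727
Numerator Σ_{t=1}^{9}(z_t−z̄)(z_{t+2}−z̄) = 14.5785
Denominator Σ(z_t−z̄)² = 194.1818
r_2 = 14.5785 / 194.1818 = 0.075

0.075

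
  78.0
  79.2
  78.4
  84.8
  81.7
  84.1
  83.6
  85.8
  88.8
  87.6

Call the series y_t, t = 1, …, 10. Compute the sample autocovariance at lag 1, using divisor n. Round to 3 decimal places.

6.917

Mean ȳ = (78.0 + 79.2 + 78.4 + 84.8 + 81.7 + 84.1 + 83.6 + 85.8 + 88.8 + 87.6)/10 = 83.2000
Σ_{t=1}^{9}(y_t−ȳ)(y_{t+1}−ȳ) = 69.1700
γ_1 = 69.1700 / 10 = 6.917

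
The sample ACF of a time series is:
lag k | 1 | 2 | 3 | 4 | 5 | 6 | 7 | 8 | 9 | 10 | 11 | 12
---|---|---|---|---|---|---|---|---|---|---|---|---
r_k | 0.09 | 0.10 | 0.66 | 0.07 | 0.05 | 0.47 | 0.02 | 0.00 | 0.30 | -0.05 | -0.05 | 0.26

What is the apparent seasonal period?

3

The largest autocorrelation is r_3 = 0.66, with weaker echoes at lags 6 (0.47), 9 (0.30) and 12 (0.26); the remaining lags stay at or below 0.10.
The dominant spike at lag 3 indicates a seasonal period of 3.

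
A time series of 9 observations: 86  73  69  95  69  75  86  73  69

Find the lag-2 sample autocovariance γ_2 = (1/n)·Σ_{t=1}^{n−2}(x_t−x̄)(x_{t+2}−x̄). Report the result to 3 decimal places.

Mean x̄ = (86 + 73 + 69 + 95 + 69 + 75 + 86 + 73 + 69)/9 = 77.2222
Σ_{t=1}^{7}(x_t−x̄)(x_{t+2}−x̄) = -254.0988
γ_2 = -254.0988 / 9 = -28.233

-28.233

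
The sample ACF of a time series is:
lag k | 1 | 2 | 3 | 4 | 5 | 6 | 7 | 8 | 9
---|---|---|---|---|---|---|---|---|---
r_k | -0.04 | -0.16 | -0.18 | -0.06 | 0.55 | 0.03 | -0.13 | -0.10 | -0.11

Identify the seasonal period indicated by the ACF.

The largest autocorrelation is r_5 = 0.55; the remaining lags stay at or below 0.03.
The dominant spike at lag 5 indicates a seasonal period of 5.

5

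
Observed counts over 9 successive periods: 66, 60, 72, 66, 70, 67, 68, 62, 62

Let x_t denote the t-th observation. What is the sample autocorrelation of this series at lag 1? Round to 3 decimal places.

-0.174

Mean x̄ = (66 + 60 + 72 + 66 + 70 + 67 + 68 + 62 + 62)/9 = 65.8889
Numerator Σ_{t=1}^{8}(x_t−x̄)(x_{t+1}−x̄) = -21.6790
Denominator Σ(x_t−x̄)² = 124.8889
r_1 = -21.6790 / 124.8889 = -0.174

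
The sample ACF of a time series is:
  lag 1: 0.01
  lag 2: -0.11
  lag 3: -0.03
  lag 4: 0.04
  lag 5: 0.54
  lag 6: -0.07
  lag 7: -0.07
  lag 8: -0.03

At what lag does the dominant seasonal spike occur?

5

The largest autocorrelation is r_5 = 0.54; the remaining lags stay at or below 0.04.
The dominant spike at lag 5 indicates a seasonal period of 5.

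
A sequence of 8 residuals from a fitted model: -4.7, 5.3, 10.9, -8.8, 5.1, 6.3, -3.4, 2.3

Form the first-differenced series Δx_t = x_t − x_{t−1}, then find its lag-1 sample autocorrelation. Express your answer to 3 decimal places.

First differences Δx: 10.0, 5.6, -19.7, 13.9, 1.2, -9.7, 5.7
Mean of differences = 1.0000
Numerator Σ(Δx_t−Δx̄)(Δx_{t+1}−Δx̄) = -370.7000
Denominator Σ(Δx_t−Δx̄)² = 833.6800
r_1(Δx) = -370.7000 / 833.6800 = -0.445

-0.445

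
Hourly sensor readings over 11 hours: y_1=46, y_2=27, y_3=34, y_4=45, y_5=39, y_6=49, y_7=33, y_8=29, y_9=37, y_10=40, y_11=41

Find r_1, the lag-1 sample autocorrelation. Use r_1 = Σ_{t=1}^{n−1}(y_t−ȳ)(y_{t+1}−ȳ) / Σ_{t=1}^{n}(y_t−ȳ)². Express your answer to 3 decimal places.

-0.100

Mean ȳ = (46 + 27 + 34 + 45 + 39 + 49 + 33 + 29 + 37 + 40 + 41)/11 = 38.1818
Numerator Σ_{t=1}^{10}(y_t−ȳ)(y_{t+1}−ȳ) = -49.3967
Denominator Σ(y_t−ȳ)² = 491.6364
r_1 = -49.3967 / 491.6364 = -0.100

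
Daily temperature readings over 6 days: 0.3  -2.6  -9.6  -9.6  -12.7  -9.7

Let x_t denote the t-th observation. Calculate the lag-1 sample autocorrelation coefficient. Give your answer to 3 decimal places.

Mean x̄ = (0.3 − 2.6 − 9.6 − 9.6 − 12.7 − 9.7)/6 = -7.3167
Σ(x_t−x̄)(x_{t+1}−x̄) = (35.9253) + (-10.7697) + (5.2136) + (12.2919) + (12.8303) = 55.4914
Denominator Σ(x_t−x̄)² = 125.3483
r_1 = 55.4914 / 125.3483 = 0.443

0.443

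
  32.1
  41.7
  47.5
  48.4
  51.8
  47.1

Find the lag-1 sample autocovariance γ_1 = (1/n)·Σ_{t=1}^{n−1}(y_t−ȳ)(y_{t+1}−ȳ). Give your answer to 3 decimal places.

13.726

Mean ȳ = (32.1 + 41.7 + 47.5 + 48.4 + 51.8 + 47.1)/6 = 44.7667
Deviations: -12.6667, -3.0667, 2.7333, 3.6333, 7.0333, 2.3333
Σ_{t=1}^{5}(y_t−ȳ)(y_{t+1}−ȳ) = 82.3589
γ_1 = 82.3589 / 6 = 13.726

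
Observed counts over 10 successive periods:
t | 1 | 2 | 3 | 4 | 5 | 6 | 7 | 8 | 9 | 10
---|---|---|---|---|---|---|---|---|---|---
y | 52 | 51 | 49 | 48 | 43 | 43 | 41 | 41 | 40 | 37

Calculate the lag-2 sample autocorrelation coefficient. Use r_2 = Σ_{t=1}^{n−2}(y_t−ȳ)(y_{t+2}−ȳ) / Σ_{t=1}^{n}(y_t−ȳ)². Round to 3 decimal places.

Mean ȳ = (52 + 51 + 49 + 48 + 43 + 43 + 41 + 41 + 40 + 37)/10 = 44.5000
Numerator Σ_{t=1}^{8}(y_t−ȳ)(y_{t+2}−ȳ) = 97.0000
Denominator Σ(y_t−ȳ)² = 236.5000
r_2 = 97.0000 / 236.5000 = 0.410

0.410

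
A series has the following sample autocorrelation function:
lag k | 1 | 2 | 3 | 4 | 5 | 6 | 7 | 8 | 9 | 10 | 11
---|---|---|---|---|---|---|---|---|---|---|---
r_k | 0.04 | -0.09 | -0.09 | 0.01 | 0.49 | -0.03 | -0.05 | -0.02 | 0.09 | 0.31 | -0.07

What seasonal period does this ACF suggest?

The largest autocorrelation is r_5 = 0.49, with a weaker echo at lag 10 (0.31); the remaining lags stay at or below 0.09.
The dominant spike at lag 5 indicates a seasonal period of 5.

5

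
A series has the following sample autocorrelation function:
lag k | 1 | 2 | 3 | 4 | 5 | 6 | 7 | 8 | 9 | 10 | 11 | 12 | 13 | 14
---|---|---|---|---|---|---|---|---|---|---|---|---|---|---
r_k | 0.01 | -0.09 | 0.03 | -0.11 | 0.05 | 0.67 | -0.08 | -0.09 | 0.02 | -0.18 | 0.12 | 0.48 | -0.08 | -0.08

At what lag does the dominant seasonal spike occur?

6

The largest autocorrelation is r_6 = 0.67, with a weaker echo at lag 12 (0.48); the remaining lags stay at or below 0.12.
The dominant spike at lag 6 indicates a seasonal period of 6.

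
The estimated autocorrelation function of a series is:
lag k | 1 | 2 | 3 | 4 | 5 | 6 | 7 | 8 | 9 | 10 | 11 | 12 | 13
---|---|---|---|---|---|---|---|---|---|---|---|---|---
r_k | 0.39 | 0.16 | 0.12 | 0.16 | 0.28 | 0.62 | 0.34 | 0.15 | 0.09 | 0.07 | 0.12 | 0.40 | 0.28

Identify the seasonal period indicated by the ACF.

The largest autocorrelation is r_6 = 0.62, with a weaker echo at lag 12 (0.40); the remaining lags stay at or below 0.39. The elevated value at lag 1 (0.39), dropping to 0.16 at lag 2, reflects decaying short-term dependence rather than seasonality.
The dominant spike at lag 6 indicates a seasonal period of 6.

6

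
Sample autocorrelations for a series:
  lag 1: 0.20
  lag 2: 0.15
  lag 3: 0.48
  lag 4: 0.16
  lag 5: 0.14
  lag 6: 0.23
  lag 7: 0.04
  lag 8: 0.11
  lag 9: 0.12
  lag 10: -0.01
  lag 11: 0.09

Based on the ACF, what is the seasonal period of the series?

3

The largest autocorrelation is r_3 = 0.48, with a weaker echo at lag 6 (0.23); the remaining lags stay at or below 0.20.
The dominant spike at lag 3 indicates a seasonal period of 3.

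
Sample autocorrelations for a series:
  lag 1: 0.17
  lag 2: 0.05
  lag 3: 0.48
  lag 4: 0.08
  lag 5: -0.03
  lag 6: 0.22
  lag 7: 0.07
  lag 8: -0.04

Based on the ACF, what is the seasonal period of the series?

3

The largest autocorrelation is r_3 = 0.48, with a weaker echo at lag 6 (0.22); the remaining lags stay at or below 0.17.
The dominant spike at lag 3 indicates a seasonal period of 3.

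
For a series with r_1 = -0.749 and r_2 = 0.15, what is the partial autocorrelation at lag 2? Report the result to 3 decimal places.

-0.936

φ_{22} = (r_2 − r_1²) / (1 − r_1²)
r_1² = (-0.749)² = 0.561001
Numerator = 0.15 − 0.5610 = -0.4110; denominator = 1 − 0.5610 = 0.4390
φ_{22} = -0.4110 / 0.4390 = -0.936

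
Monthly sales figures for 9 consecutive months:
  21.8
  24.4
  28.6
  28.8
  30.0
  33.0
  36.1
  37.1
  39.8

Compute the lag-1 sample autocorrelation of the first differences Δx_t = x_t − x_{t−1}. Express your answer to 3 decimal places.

-0.239

First differences Δx: 2.6, 4.2, 0.2, 1.2, 3.0, 3.1, 1.0, 2.7
Mean of differences = 2.2500
Numerator Σ(Δx_t−Δx̄)(Δx_{t+1}−Δx̄) = -2.9375
Denominator Σ(Δx_t−Δx̄)² = 12.2800
r_1(Δx) = -2.9375 / 12.2800 = -0.239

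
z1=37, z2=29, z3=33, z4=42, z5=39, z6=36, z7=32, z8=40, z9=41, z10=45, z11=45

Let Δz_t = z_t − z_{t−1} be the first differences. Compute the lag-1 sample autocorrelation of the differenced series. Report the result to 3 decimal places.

First differences Δz: -8, 4, 9, -3, -3, -4, 8, 1, 4, 0
Mean of differences = 0.8000
Numerator Σ(Δz_t−Δz̄)(Δz_{t+1}−Δz̄) = -35.4400
Denominator Σ(Δz_t−Δz̄)² = 269.6000
r_1(Δz) = -35.4400 / 269.6000 = -0.131

-0.131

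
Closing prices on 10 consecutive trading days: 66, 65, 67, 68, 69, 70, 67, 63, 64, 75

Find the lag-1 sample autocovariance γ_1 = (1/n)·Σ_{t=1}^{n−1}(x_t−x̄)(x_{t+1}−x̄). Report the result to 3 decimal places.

-0.096

Mean x̄ = (66 + 65 + 67 + 68 + 69 + 70 + 67 + 63 + 64 + 75)/10 = 67.4000
Σ_{t=1}^{9}(x_t−x̄)(x_{t+1}−x̄) = -0.9600
γ_1 = -0.9600 / 10 = -0.096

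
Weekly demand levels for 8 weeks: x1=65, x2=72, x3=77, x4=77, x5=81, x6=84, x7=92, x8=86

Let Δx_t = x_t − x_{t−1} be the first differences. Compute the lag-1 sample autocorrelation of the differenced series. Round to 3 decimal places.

-0.338

First differences Δx: 7, 5, 0, 4, 3, 8, -6
Mean of differences = 3.0000
Numerator Σ(Δx_t−Δx̄)(Δx_{t+1}−Δx̄) = -46.0000
Denominator Σ(Δx_t−Δx̄)² = 136.0000
r_1(Δx) = -46.0000 / 136.0000 = -0.338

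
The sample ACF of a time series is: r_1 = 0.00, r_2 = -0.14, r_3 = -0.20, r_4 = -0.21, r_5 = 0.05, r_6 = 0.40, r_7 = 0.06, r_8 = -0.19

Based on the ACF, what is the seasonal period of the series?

The largest autocorrelation is r_6 = 0.40; the remaining lags stay at or below 0.06.
The dominant spike at lag 6 indicates a seasonal period of 6.

6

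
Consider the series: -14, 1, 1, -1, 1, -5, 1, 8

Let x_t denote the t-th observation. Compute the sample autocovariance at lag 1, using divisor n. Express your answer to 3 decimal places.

Mean x̄ = (-14 + 1 + 1 − 1 + 1 − 5 + 1 + 8)/8 = -1.0000
Deviations: -13.0000, 2.0000, 2.0000, 0.0000, 2.0000, -4.0000, 2.0000, 9.0000
Σ_{t=1}^{7}(x_t−x̄)(x_{t+1}−x̄) = -20.0000
γ_1 = -20.0000 / 8 = -2.500

-2.500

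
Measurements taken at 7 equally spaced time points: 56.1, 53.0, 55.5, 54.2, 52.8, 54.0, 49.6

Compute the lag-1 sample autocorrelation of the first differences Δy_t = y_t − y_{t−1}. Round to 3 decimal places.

-0.488

First differences Δy: -3.1, 2.5, -1.3, -1.4, 1.2, -4.4
Mean of differences = -1.0833
Numerator Σ(Δy_t−Δȳ)(Δy_{t+1}−Δȳ) = -16.2303
Denominator Σ(Δy_t−Δȳ)² = 33.2683
r_1(Δy) = -16.2303 / 33.2683 = -0.488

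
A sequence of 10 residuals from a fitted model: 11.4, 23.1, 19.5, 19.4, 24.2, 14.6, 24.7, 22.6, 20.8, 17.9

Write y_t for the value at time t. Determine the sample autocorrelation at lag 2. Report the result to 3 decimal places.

0.051

Mean ȳ = (11.4 + 23.1 + 19.5 + 19.4 + 24.2 + 14.6 + 24.7 + 22.6 + 20.8 + 17.9)/10 = 19.8200
Numerator Σ_{t=1}^{8}(y_t−ȳ)(y_{t+2}−ȳ) = 8.4152
Denominator Σ(y_t−ȳ)² = 164.5560
r_2 = 8.4152 / 164.5560 = 0.051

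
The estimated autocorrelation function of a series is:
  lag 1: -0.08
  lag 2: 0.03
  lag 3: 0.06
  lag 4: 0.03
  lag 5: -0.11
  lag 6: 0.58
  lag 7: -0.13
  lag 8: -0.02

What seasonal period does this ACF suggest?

The largest autocorrelation is r_6 = 0.58; the remaining lags stay at or below 0.06.
The dominant spike at lag 6 indicates a seasonal period of 6.

6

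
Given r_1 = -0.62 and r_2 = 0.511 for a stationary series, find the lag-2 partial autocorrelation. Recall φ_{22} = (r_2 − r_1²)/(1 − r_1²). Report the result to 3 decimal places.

φ_{22} = (r_2 − r_1²) / (1 − r_1²)
r_1² = (-0.62)² = 0.3844
Numerator = 0.511 − 0.3844 = 0.1266; denominator = 1 − 0.3844 = 0.6156
φ_{22} = 0.1266 / 0.6156 = 0.206

0.206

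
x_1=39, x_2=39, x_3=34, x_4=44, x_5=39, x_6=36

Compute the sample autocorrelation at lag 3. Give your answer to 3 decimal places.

0.248

Mean x̄ = (39 + 39 + 34 + 44 + 39 + 36)/6 = 38.5000
Deviations from mean: 0.5000, 0.5000, -4.5000, 5.5000, 0.5000, -2.5000
Σ(x_t−x̄)(x_{t+3}−x̄) = (2.7500) + (0.2500) + (11.2500) = 14.2500
Denominator Σ(x_t−x̄)² = 57.5000
r_3 = 14.2500 / 57.5000 = 0.248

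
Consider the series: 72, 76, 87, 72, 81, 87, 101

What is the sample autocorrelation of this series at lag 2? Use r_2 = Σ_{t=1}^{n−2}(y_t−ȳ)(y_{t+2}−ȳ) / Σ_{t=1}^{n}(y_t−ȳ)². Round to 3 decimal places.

Mean ȳ = (72 + 76 + 87 + 72 + 81 + 87 + 101)/7 = 82.2857
Deviations from mean: -10.2857, -6.2857, 4.7143, -10.2857, -1.2857, 4.7143, 18.7143
Σ(y_t−ȳ)(y_{t+2}−ȳ) = (-48.4898) + (64.6531) + (-6.0612) + (-48.4898) + (-24.0612) = -62.4490
Denominator Σ(y_t−ȳ)² = 647.4286
r_2 = -62.4490 / 647.4286 = -0.096

-0.096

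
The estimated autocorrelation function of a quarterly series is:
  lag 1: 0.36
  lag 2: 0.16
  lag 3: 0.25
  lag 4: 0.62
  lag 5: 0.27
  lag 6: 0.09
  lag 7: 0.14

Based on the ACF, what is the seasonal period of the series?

4

The largest autocorrelation is r_4 = 0.62; the remaining lags stay at or below 0.36. The elevated value at lag 1 (0.36), dropping to 0.16 at lag 2, reflects decaying short-term dependence rather than seasonality.
The dominant spike at lag 4 indicates a seasonal period of 4.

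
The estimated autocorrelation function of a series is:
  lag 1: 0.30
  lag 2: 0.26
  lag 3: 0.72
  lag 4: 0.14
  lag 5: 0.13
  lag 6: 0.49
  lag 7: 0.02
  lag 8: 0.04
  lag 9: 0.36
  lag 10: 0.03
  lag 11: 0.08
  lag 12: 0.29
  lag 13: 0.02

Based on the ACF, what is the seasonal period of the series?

3

The largest autocorrelation is r_3 = 0.72, with weaker echoes at lags 6 (0.49) and 9 (0.36); the remaining lags stay at or below 0.30. The elevated value at lag 1 (0.30), dropping to 0.26 at lag 2, reflects decaying short-term dependence rather than seasonality.
The dominant spike at lag 3 indicates a seasonal period of 3.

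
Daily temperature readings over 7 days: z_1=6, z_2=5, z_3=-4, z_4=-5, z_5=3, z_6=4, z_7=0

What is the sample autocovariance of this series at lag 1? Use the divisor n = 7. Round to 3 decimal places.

3.070

Mean z̄ = (6 + 5 − 4 − 5 + 3 + 4 + 0)/7 = 1.2857
Σ_{t=1}^{6}(z_t−z̄)(z_{t+1}−z̄) = 21.4898
γ_1 = 21.4898 / 7 = 3.070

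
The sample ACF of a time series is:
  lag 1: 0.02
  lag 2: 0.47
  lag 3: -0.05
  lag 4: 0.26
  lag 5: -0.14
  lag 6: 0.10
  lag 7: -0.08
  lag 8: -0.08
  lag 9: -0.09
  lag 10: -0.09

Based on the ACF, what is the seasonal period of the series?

2

The largest autocorrelation is r_2 = 0.47, with a weaker echo at lag 4 (0.26); the remaining lags stay at or below 0.10.
The dominant spike at lag 2 indicates a seasonal period of 2.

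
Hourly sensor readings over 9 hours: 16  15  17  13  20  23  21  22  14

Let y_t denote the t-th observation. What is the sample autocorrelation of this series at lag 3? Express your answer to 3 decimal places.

Mean ȳ = (16 + 15 + 17 + 13 + 20 + 23 + 21 + 22 + 14)/9 = 17.8889
Σ(y_t−ȳ)(y_{t+3}−ȳ) = (9.2346) + (-6.0988) + (-4.5432) + (-15.2099) + (8.6790) + (-19.8765) = -27.8148
Denominator Σ(y_t−ȳ)² = 108.8889
r_3 = -27.8148 / 108.8889 = -0.255

-0.255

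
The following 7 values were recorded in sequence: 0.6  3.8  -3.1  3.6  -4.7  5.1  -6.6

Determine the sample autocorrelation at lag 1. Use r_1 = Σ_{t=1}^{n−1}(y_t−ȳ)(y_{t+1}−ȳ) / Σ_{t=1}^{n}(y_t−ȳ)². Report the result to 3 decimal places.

-0.733

Mean ȳ = (0.6 + 3.8 − 3.1 + 3.6 − 4.7 + 5.1 − 6.6)/7 = -0.1857
Σ(y_t−ȳ)(y_{t+1}−ȳ) = (3.1316) + (-11.6155) + (-11.0327) + (-17.0898) + (-23.8612) + (-33.9041) = -94.3716
Denominator Σ(y_t−ȳ)² = 128.7886
r_1 = -94.3716 / 128.7886 = -0.733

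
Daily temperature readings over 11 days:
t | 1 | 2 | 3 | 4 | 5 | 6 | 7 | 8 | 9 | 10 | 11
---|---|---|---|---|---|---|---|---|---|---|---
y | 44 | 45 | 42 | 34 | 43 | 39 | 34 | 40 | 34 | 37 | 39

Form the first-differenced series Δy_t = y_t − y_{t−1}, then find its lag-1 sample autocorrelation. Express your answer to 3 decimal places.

First differences Δy: 1, -3, -8, 9, -4, -5, 6, -6, 3, 2
Mean of differences = -0.5000
Numerator Σ(Δy_t−Δȳ)(Δy_{t+1}−Δȳ) = -149.2500
Denominator Σ(Δy_t−Δȳ)² = 278.5000
r_1(Δy) = -149.2500 / 278.5000 = -0.536

-0.536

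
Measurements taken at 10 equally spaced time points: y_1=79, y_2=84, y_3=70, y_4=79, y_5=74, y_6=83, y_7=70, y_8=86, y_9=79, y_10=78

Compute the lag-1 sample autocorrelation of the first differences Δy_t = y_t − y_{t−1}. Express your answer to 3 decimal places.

First differences Δy: 5, -14, 9, -5, 9, -13, 16, -7, -1
Mean of differences = -0.1111
Numerator Σ(Δy_t−Δȳ)(Δy_{t+1}−Δȳ) = -716.5679
Denominator Σ(Δy_t−Δȳ)² = 882.8889
r_1(Δy) = -716.5679 / 882.8889 = -0.812

-0.812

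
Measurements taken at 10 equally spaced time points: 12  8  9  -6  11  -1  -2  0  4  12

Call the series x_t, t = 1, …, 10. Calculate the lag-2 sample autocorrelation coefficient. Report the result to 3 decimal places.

0.100

Mean x̄ = (12 + 8 + 9 − 6 + 11 − 1 − 2 + 0 + 4 + 12)/10 = 4.7000
Numerator Σ_{t=1}^{8}(x_t−x̄)(x_{t+2}−x̄) = 39.1200
Denominator Σ(x_t−x̄)² = 390.1000
r_2 = 39.1200 / 390.1000 = 0.100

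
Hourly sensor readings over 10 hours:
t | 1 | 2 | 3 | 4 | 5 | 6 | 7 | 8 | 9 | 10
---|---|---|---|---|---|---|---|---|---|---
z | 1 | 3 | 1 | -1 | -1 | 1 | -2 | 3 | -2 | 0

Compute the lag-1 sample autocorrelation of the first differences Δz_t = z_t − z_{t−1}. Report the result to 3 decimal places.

-0.717

First differences Δz: 2, -2, -2, 0, 2, -3, 5, -5, 2
Mean of differences = -0.1111
Numerator Σ(Δz_t−Δz̄)(Δz_{t+1}−Δz̄) = -56.5679
Denominator Σ(Δz_t−Δz̄)² = 78.8889
r_1(Δz) = -56.5679 / 78.8889 = -0.717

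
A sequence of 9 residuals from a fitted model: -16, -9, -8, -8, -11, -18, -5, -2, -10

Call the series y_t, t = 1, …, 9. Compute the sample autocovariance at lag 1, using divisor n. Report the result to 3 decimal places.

0.321

Mean ȳ = (-16 − 9 − 8 − 8 − 11 − 18 − 5 − 2 − 10)/9 = -9.6667
Σ_{t=1}^{8}(y_t−ȳ)(y_{t+1}−ȳ) = 2.8889
γ_1 = 2.8889 / 9 = 0.321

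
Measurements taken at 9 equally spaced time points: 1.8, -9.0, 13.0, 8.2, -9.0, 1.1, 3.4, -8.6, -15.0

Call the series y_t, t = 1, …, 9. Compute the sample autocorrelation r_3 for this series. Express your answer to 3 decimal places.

0.278

Mean ȳ = (1.8 − 9.0 + 13.0 + 8.2 − 9.0 + 1.1 + 3.4 − 8.6 − 15.0)/9 = -1.5667
Σ(y_t−ȳ)(y_{t+3}−ȳ) = (32.8811) + (55.2544) + (38.8444) + (48.5078) + (52.2811) + (-35.8222) = 191.9467
Denominator Σ(y_t−ȳ)² = 691.1200
r_3 = 191.9467 / 691.1200 = 0.278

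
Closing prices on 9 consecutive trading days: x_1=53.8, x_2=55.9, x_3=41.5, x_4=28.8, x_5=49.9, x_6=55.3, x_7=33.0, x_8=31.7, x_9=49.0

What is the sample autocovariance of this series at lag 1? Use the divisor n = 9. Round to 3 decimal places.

Mean x̄ = (53.8 + 55.9 + 41.5 + 28.8 + 49.9 + 55.3 + 33.0 + 31.7 + 49.0)/9 = 44.3222
Σ_{t=1}^{8}(x_t−x̄)(x_{t+1}−x̄) = 55.0906
γ_1 = 55.0906 / 9 = 6.121

6.121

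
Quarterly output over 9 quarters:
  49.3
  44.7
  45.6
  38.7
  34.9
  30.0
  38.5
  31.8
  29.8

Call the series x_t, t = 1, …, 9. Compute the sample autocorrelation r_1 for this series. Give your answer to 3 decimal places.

0.484

Mean x̄ = (49.3 + 44.7 + 45.6 + 38.7 + 34.9 + 30.0 + 38.5 + 31.8 + 29.8)/9 = 38.1444
Numerator Σ_{t=1}^{8}(x_t−x̄)(x_{t+1}−x̄) = 198.5591
Denominator Σ(x_t−x̄)² = 410.1822
r_1 = 198.5591 / 410.1822 = 0.484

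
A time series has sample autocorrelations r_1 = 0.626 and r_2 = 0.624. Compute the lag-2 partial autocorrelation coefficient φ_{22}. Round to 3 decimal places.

0.382

φ_{22} = (r_2 − r_1²) / (1 − r_1²)
r_1² = (0.626)² = 0.391876
Numerator = 0.624 − 0.3919 = 0.2321; denominator = 1 − 0.3919 = 0.6081
φ_{22} = 0.2321 / 0.6081 = 0.382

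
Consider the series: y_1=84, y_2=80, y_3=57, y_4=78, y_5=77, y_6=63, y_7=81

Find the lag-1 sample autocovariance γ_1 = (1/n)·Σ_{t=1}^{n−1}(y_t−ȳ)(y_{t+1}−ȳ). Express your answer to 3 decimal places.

Mean ȳ = (84 + 80 + 57 + 78 + 77 + 63 + 81)/7 = 74.2857
Σ_{t=1}^{6}(y_t−ȳ)(y_{t+1}−ȳ) = -203.7959
γ_1 = -203.7959 / 7 = -29.114

-29.114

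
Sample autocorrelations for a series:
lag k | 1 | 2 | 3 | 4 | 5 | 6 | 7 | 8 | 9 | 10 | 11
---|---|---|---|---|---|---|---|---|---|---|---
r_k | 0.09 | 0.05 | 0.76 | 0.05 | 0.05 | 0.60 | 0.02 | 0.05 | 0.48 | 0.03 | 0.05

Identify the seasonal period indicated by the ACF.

The largest autocorrelation is r_3 = 0.76, with weaker echoes at lags 6 (0.60) and 9 (0.48); the remaining lags stay at or below 0.09.
The dominant spike at lag 3 indicates a seasonal period of 3.

3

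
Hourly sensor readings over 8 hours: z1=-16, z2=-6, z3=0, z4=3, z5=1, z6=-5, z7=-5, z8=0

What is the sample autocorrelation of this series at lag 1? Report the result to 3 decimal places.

0.255

Mean z̄ = (-16 − 6 + 0 + 3 + 1 − 5 − 5 + 0)/8 = -3.5000
Numerator Σ_{t=1}^{7}(z_t−z̄)(z_{t+1}−z̄) = 64.7500
Denominator Σ(z_t−z̄)² = 254.0000
r_1 = 64.7500 / 254.0000 = 0.255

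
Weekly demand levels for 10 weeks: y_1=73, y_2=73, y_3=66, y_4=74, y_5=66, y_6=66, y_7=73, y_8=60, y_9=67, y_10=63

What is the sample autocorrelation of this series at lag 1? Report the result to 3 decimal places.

Mean ȳ = (73 + 73 + 66 + 74 + 66 + 66 + 73 + 60 + 67 + 63)/10 = 68.1000
Numerator Σ_{t=1}^{9}(y_t−ȳ)(y_{t+1}−ȳ) = -42.1100
Denominator Σ(y_t−ȳ)² = 212.9000
r_1 = -42.1100 / 212.9000 = -0.198

-0.198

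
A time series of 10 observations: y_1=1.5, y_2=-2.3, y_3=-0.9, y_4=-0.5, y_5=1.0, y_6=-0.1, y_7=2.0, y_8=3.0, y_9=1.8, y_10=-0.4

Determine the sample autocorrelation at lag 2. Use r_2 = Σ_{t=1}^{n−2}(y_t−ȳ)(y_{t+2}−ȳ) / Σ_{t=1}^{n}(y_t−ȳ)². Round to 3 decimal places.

0.010

Mean ȳ = (1.5 − 2.3 − 0.9 − 0.5 + 1.0 − 0.1 + 2.0 + 3.0 + 1.8 − 0.4)/10 = 0.5100
Numerator Σ_{t=1}^{8}(y_t−ȳ)(y_{t+2}−ȳ) = 0.2348
Denominator Σ(y_t−ȳ)² = 23.4090
r_2 = 0.2348 / 23.4090 = 0.010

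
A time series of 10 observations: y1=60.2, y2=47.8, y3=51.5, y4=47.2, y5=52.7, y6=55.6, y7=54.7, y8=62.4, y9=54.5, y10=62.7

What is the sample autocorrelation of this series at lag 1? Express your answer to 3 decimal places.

0.076

Mean ȳ = (60.2 + 47.8 + 51.5 + 47.2 + 52.7 + 55.6 + 54.7 + 62.4 + 54.5 + 62.7)/10 = 54.9300
Numerator Σ_{t=1}^{9}(y_t−ȳ)(y_{t+1}−ȳ) = 20.7131
Denominator Σ(y_t−ȳ)² = 271.9610
r_1 = 20.7131 / 271.9610 = 0.076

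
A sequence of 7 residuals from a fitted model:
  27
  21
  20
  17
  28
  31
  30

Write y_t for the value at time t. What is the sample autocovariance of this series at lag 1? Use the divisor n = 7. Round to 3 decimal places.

Mean ȳ = (27 + 21 + 20 + 17 + 28 + 31 + 30)/7 = 24.8571
Σ_{t=1}^{6}(y_t−ȳ)(y_{t+1}−ȳ) = 74.8367
γ_1 = 74.8367 / 7 = 10.691

10.691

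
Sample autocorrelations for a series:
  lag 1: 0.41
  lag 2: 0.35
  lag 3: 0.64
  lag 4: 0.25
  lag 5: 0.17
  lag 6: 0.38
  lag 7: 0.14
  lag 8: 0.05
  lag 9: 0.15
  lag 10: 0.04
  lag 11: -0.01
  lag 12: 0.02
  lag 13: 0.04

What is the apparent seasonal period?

3

The largest autocorrelation is r_3 = 0.64; the remaining lags stay at or below 0.41. The elevated value at lag 1 (0.41), dropping to 0.35 at lag 2, reflects decaying short-term dependence rather than seasonality.
The dominant spike at lag 3 indicates a seasonal period of 3.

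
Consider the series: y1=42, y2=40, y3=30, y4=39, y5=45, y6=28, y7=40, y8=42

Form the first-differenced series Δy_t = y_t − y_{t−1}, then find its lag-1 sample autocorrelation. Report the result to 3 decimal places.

-0.453

First differences Δy: -2, -10, 9, 6, -17, 12, 2
Mean of differences = 0.0000
Numerator Σ(Δy_t−Δȳ)(Δy_{t+1}−Δȳ) = -298.0000
Denominator Σ(Δy_t−Δȳ)² = 658.0000
r_1(Δy) = -298.0000 / 658.0000 = -0.453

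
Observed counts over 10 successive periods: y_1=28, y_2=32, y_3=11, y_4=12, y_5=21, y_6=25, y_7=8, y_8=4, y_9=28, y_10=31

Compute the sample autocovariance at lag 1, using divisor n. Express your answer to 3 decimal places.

Mean ȳ = (28 + 32 + 11 + 12 + 21 + 25 + 8 + 4 + 28 + 31)/10 = 20.0000
Σ_{t=1}^{9}(y_t−ȳ)(y_{t+1}−ȳ) = 149.0000
γ_1 = 149.0000 / 10 = 14.900

14.900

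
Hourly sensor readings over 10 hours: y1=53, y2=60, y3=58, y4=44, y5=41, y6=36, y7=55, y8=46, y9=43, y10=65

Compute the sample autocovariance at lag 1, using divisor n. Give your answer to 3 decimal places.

Mean ȳ = (53 + 60 + 58 + 44 + 41 + 36 + 55 + 46 + 43 + 65)/10 = 50.1000
Σ_{t=1}^{9}(y_t−ȳ)(y_{t+1}−ȳ) = 76.6900
γ_1 = 76.6900 / 10 = 7.669

7.669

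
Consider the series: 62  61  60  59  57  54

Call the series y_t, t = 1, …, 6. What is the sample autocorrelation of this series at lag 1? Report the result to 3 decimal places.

0.423

Mean ȳ = (62 + 61 + 60 + 59 + 57 + 54)/6 = 58.8333
Deviations from mean: 3.1667, 2.1667, 1.1667, 0.1667, -1.8333, -4.8333
Σ(y_t−ȳ)(y_{t+1}−ȳ) = (6.8611) + (2.5278) + (0.1944) + (-0.3056) + (8.8611) = 18.1389
Denominator Σ(y_t−ȳ)² = 42.8333
r_1 = 18.1389 / 42.8333 = 0.423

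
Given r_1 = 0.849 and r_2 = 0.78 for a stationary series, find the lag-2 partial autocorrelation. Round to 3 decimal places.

0.212

φ_{22} = (r_2 − r_1²) / (1 − r_1²)
r_1² = (0.849)² = 0.720801
Numerator = 0.78 − 0.7208 = 0.0592; denominator = 1 − 0.7208 = 0.2792
φ_{22} = 0.0592 / 0.2792 = 0.212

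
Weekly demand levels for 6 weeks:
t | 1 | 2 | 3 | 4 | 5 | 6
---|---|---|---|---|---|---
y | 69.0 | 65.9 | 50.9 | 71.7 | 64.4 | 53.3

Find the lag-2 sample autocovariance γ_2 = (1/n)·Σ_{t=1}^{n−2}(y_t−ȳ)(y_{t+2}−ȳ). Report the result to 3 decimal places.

Mean ȳ = (69.0 + 65.9 + 50.9 + 71.7 + 64.4 + 53.3)/6 = 62.5333
Deviations: 6.4667, 3.3667, -11.6333, 9.1667, 1.8667, -9.2333
Σ_{t=1}^{4}(y_t−ȳ)(y_{t+2}−ȳ) = -150.7222
γ_2 = -150.7222 / 6 = -25.120

-25.120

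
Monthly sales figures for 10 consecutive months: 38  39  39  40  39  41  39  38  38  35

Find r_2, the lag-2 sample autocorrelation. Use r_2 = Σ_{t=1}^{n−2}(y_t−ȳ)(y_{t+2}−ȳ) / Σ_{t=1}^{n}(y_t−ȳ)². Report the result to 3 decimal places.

0.200

Mean ȳ = (38 + 39 + 39 + 40 + 39 + 41 + 39 + 38 + 38 + 35)/10 = 38.6000
Numerator Σ_{t=1}^{8}(y_t−ȳ)(y_{t+2}−ȳ) = 4.4800
Denominator Σ(y_t−ȳ)² = 22.4000
r_2 = 4.4800 / 22.4000 = 0.200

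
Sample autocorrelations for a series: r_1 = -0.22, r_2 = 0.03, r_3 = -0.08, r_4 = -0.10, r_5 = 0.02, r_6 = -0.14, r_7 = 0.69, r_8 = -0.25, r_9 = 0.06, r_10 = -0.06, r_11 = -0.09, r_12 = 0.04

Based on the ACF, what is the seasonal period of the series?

7

The largest autocorrelation is r_7 = 0.69; the remaining lags stay at or below 0.06.
The dominant spike at lag 7 indicates a seasonal period of 7.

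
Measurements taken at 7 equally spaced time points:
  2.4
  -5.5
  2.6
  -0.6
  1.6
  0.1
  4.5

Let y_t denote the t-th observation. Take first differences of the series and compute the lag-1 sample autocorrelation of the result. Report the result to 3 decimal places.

First differences Δy: -7.9, 8.1, -3.2, 2.2, -1.5, 4.4
Mean of differences = 0.3500
Numerator Σ(Δy_t−Δȳ)(Δy_{t+1}−Δȳ) = -108.9325
Denominator Σ(Δy_t−Δȳ)² = 163.9750
r_1(Δy) = -108.9325 / 163.9750 = -0.664

-0.664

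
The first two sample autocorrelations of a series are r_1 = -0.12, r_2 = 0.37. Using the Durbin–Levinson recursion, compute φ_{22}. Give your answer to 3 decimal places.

φ_{22} = (r_2 − r_1²) / (1 − r_1²)
r_1² = (-0.12)² = 0.0144
Numerator = 0.37 − 0.0144 = 0.3556; denominator = 1 − 0.0144 = 0.9856
φ_{22} = 0.3556 / 0.9856 = 0.361

0.361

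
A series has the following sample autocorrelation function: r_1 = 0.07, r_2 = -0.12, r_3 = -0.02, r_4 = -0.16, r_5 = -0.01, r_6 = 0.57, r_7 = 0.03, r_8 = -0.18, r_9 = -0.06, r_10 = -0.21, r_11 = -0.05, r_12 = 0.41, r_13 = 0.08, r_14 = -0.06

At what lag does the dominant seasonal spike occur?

The largest autocorrelation is r_6 = 0.57, with a weaker echo at lag 12 (0.41); the remaining lags stay at or below 0.08.
The dominant spike at lag 6 indicates a seasonal period of 6.

6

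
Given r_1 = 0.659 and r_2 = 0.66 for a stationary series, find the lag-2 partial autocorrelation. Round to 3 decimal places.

0.399

φ_{22} = (r_2 − r_1²) / (1 − r_1²)
r_1² = (0.659)² = 0.434281
Numerator = 0.66 − 0.4343 = 0.2257; denominator = 1 − 0.4343 = 0.5657
φ_{22} = 0.2257 / 0.5657 = 0.399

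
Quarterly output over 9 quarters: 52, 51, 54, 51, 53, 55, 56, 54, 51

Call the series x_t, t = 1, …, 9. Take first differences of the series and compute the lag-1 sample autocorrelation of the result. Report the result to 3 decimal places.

-0.187

First differences Δx: -1, 3, -3, 2, 2, 1, -2, -3
Mean of differences = -0.1250
Numerator Σ(Δx_t−Δx̄)(Δx_{t+1}−Δx̄) = -7.6406
Denominator Σ(Δx_t−Δx̄)² = 40.8750
r_1(Δx) = -7.6406 / 40.8750 = -0.187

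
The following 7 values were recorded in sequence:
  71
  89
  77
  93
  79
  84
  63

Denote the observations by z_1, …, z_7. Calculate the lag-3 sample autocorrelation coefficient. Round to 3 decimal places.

-0.548

Mean z̄ = (71 + 89 + 77 + 93 + 79 + 84 + 63)/7 = 79.4286
Deviations from mean: -8.4286, 9.5714, -2.4286, 13.5714, -0.4286, 4.5714, -16.4286
Σ(z_t−z̄)(z_{t+3}−z̄) = (-114.3878) + (-4.1020) + (-11.1020) + (-222.9592) = -352.5510
Denominator Σ(z_t−z̄)² = 643.7143
r_3 = -352.5510 / 643.7143 = -0.548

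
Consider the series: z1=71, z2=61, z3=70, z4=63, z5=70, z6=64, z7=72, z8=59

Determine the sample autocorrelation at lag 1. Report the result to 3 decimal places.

-0.736

Mean z̄ = (71 + 61 + 70 + 63 + 70 + 64 + 72 + 59)/8 = 66.2500
Σ(z_t−z̄)(z_{t+1}−z̄) = (-24.9375) + (-19.6875) + (-12.1875) + (-12.1875) + (-8.4375) + (-12.9375) + (-41.6875) = -132.0625
Denominator Σ(z_t−z̄)² = 179.5000
r_1 = -132.0625 / 179.5000 = -0.736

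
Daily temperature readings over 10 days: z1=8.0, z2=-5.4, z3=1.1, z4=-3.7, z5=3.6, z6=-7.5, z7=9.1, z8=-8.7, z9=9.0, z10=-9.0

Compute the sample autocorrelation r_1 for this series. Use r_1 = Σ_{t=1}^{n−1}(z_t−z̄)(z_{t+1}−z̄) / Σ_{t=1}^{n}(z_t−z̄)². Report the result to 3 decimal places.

-0.808

Mean z̄ = (8.0 − 5.4 + 1.1 − 3.7 + 3.6 − 7.5 + 9.1 − 8.7 + 9.0 − 9.0)/10 = -0.3500
Numerator Σ_{t=1}^{9}(z_t−z̄)(z_{t+1}−z̄) = -401.2475
Denominator Σ(z_t−z̄)² = 496.5450
r_1 = -401.2475 / 496.5450 = -0.808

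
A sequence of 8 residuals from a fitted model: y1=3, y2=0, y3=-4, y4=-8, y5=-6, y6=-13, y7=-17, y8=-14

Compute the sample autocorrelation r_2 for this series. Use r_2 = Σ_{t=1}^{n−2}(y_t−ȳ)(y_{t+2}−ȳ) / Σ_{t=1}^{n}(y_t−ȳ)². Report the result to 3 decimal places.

Mean ȳ = (3 + 0 − 4 − 8 − 6 − 13 − 17 − 14)/8 = -7.3750
Σ(y_t−ȳ)(y_{t+2}−ȳ) = (35.0156) + (-4.6094) + (4.6406) + (3.5156) + (-13.2344) + (37.2656) = 62.5938
Denominator Σ(y_t−ȳ)² = 343.8750
r_2 = 62.5938 / 343.8750 = 0.182

0.182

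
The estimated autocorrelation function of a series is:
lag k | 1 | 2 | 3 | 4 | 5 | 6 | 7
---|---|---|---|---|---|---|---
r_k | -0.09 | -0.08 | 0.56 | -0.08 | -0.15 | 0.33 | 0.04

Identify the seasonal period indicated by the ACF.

The largest autocorrelation is r_3 = 0.56, with a weaker echo at lag 6 (0.33); the remaining lags stay at or below 0.04.
The dominant spike at lag 3 indicates a seasonal period of 3.

3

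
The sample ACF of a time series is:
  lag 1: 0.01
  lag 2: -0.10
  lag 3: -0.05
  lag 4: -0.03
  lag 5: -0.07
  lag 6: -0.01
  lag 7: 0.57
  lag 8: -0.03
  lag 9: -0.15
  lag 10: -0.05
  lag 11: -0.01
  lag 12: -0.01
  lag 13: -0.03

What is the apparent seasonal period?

7

The largest autocorrelation is r_7 = 0.57; the remaining lags stay at or below 0.01.
The dominant spike at lag 7 indicates a seasonal period of 7.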